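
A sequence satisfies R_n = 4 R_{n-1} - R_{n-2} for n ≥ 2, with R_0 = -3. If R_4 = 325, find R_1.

5

Let R_1 = v.
R_2 = 3 + 4v
R_3 = 12 + 15v
R_4 = 45 + 56v
So 45 + 56v = 325, giving v = 5.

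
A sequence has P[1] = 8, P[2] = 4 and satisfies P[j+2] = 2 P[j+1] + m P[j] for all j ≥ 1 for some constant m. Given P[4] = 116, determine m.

5

P[3] = 8 + 8m
P[4] = 16 + 20m
So 16 + 20m = 116, giving m = 5.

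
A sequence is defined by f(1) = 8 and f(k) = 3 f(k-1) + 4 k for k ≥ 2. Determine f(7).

9460

f(2) = 3·8 + 8 = 32
f(3) = 3·32 + 12 = 108
f(4) = 3·108 + 16 = 340
f(5) = 3·340 + 20 = 1040
f(6) = 3·1040 + 24 = 3144
f(7) = 3·3144 + 28 = 9460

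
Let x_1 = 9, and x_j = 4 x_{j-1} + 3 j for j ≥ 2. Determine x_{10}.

x_2 = 4(9) + 6 = 42
x_3 = 4(42) + 9 = 177
x_4 = 4(177) + 12 = 720
x_5 = 4(720) + 15 = 2895
x_6 = 4(2895) + 18 = 11598
x_7 = 4(11598) + 21 = 46413
x_8 = 4(46413) + 24 = 185676
x_9 = 4(185676) + 27 = 742731
x_{10} = 4(742731) + 30 = 2970954

2970954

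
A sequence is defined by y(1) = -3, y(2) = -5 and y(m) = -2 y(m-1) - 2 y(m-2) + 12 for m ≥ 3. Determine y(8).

148

y(3) = -2*(-5) - 2*(-3) + 12 = 28
y(4) = -2*28 - 2*(-5) + 12 = -34
y(5) = -2*(-34) - 2*28 + 12 = 24
y(6) = -2*24 - 2*(-34) + 12 = 32
y(7) = -2*32 - 2*24 + 12 = -100
y(8) = -2*(-100) - 2*32 + 12 = 148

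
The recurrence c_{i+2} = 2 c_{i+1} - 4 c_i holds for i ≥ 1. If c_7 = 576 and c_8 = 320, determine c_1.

9

Rearranging, c_{i-2} = (c_i - 2 c_{i-1}) / -4.
c_6 = (320 - 2(576)) / -4 = -832/-4 = 208
c_5 = (576 - 2(208)) / -4 = 160/-4 = -40
c_4 = (208 - 2(-40)) / -4 = 288/-4 = -72
c_3 = (-40 - 2(-72)) / -4 = 104/-4 = -26
c_2 = (-72 - 2(-26)) / -4 = -20/-4 = 5
c_1 = (-26 - 2(5)) / -4 = -36/-4 = 9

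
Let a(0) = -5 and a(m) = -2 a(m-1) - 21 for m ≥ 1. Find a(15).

The fixed point is -21/(1 + 2) = -7, so a(m) + 7 = -2(a(m-1) + 7).
Hence a(m) = 2·(-2)^m - 7.
a(15) = 2·(-2)^{15} - 7 = 2·-32768 - 7 = -65543.

-65543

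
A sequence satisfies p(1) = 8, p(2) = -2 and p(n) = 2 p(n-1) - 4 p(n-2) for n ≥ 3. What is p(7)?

512

p(3) = 2(-2) - 4(8) = -36
p(4) = 2(-36) - 4(-2) = -64
p(5) = 2(-64) - 4(-36) = 16
p(6) = 2(16) - 4(-64) = 288
p(7) = 2(288) - 4(16) = 512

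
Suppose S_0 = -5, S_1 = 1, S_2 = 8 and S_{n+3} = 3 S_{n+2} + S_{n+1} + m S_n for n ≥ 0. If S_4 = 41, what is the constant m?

S_3 = 25 - 5m
S_4 = 83 - 14m
So 83 - 14m = 41, giving m = 3.

3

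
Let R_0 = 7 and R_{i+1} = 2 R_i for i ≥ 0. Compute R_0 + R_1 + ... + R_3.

R_1 = 2·7 = 14
R_2 = 2·14 = 28
R_3 = 2·28 = 56
Sum = 7 + 14 + 28 + 56 = 105

105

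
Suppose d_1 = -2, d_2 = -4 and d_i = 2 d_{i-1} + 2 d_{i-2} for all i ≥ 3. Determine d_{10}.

d_3 = 2·(-4) + 2·(-2) = -12
d_4 = 2·(-12) + 2·(-4) = -32
d_5 = 2·(-32) + 2·(-12) = -88
d_6 = 2·(-88) + 2·(-32) = -240
d_7 = 2·(-240) + 2·(-88) = -656
d_8 = 2·(-656) + 2·(-240) = -1792
d_9 = 2·(-1792) + 2·(-656) = -4896
d_{10} = 2·(-4896) + 2·(-1792) = -13376

-13376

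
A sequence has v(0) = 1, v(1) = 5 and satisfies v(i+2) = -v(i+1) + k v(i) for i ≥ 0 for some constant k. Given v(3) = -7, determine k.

v(2) = -5 + k
v(3) = 5 + 4k
So 5 + 4k = -7, giving k = -3.

-3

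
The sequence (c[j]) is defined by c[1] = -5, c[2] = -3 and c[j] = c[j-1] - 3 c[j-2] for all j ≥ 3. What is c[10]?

c[3] = (-3) - 3*(-5) = 12
c[4] = 12 - 3*(-3) = 21
c[5] = 21 - 3*12 = -15
c[6] = (-15) - 3*21 = -78
c[7] = (-78) - 3*(-15) = -33
c[8] = (-33) - 3*(-78) = 201
c[9] = 201 - 3*(-33) = 300
c[10] = 300 - 3*201 = -303

-303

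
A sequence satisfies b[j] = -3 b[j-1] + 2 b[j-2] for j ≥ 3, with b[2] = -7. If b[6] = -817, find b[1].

-2

Let b[1] = x.
b[3] = 21 + 2x
b[4] = -77 - 6x
b[5] = 273 + 22x
b[6] = -973 - 78x
So -973 - 78x = -817, giving x = -2.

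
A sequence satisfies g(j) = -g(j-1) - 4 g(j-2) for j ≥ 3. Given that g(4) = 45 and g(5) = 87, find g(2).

-3

Rearranging, g(j-2) = (g(j) + g(j-1)) / -4.
g(3) = (87 + 45) / -4 = 132/-4 = -33
g(2) = (45 + (-33)) / -4 = 12/-4 = -3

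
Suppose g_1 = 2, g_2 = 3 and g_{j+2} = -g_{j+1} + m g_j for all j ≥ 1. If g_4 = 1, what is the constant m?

-2

g_3 = -3 + 2m
g_4 = 3 + m
So 3 + m = 1, giving m = -2.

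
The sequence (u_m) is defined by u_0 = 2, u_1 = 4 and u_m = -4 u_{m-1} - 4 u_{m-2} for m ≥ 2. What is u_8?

u_2 = -4*4 - 4*2 = -24
u_3 = -4*(-24) - 4*4 = 80
u_4 = -4*80 - 4*(-24) = -224
u_5 = -4*(-224) - 4*80 = 576
u_6 = -4*576 - 4*(-224) = -1408
u_7 = -4*(-1408) - 4*576 = 3328
u_8 = -4*3328 - 4*(-1408) = -7680

-7680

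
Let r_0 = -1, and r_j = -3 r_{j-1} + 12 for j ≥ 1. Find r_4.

-321

r_1 = -3(-1) + 12 = 15
r_2 = -3(15) + 12 = -33
r_3 = -3(-33) + 12 = 111
r_4 = -3(111) + 12 = -321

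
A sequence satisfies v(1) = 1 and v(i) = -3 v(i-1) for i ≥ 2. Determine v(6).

-243

v(2) = -3·1 = -3
v(3) = -3·(-3) = 9
v(4) = -3·9 = -27
v(5) = -3·(-27) = 81
v(6) = -3·81 = -243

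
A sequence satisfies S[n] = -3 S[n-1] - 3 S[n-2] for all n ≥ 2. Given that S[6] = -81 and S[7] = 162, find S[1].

-6

Rearranging, S[n-2] = (S[n] + 3 S[n-1]) / -3.
S[5] = (162 + 3·(-81)) / -3 = -81/-3 = 27
S[4] = (-81 + 3·27) / -3 = 0/-3 = 0
S[3] = (27 + 3·0) / -3 = 27/-3 = -9
S[2] = (0 + 3·(-9)) / -3 = -27/-3 = 9
S[1] = (-9 + 3·9) / -3 = 18/-3 = -6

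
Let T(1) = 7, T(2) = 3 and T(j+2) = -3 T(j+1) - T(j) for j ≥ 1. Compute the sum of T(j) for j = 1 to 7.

T(3) = -3(3) - 7 = -16
T(4) = -3(-16) - 3 = 45
T(5) = -3(45) - (-16) = -119
T(6) = -3(-119) - 45 = 312
T(7) = -3(312) - (-119) = -817
Sum = 7 + 3 + (-16) + 45 + (-119) + 312 + (-817) = -585

-585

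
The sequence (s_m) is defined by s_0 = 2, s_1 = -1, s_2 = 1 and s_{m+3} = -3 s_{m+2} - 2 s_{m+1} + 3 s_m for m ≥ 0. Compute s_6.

s_3 = -3(1) - 2(-1) + 3(2) = 5
s_4 = -3(5) - 2(1) + 3(-1) = -20
s_5 = -3(-20) - 2(5) + 3(1) = 53
s_6 = -3(53) - 2(-20) + 3(5) = -104

-104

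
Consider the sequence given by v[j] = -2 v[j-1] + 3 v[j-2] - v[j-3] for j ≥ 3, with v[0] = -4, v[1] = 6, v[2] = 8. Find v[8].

v[3] = -2·8 + 3·6 - (-4) = 6
v[4] = -2·6 + 3·8 - 6 = 6
v[5] = -2·6 + 3·6 - 8 = -2
v[6] = -2·(-2) + 3·6 - 6 = 16
v[7] = -2·16 + 3·(-2) - 6 = -44
v[8] = -2·(-44) + 3·16 - (-2) = 138

138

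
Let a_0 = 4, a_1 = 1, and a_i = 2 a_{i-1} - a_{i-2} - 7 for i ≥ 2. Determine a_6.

-119

a_2 = 2·1 - 4 - 7 = -9
a_3 = 2·(-9) - 1 - 7 = -26
a_4 = 2·(-26) - (-9) - 7 = -50
a_5 = 2·(-50) - (-26) - 7 = -81
a_6 = 2·(-81) - (-50) - 7 = -119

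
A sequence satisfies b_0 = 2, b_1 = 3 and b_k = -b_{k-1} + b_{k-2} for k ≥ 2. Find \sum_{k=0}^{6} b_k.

b_2 = -3 + 2 = -1
b_3 = -(-1) + 3 = 4
b_4 = -4 + (-1) = -5
b_5 = -(-5) + 4 = 9
b_6 = -9 + (-5) = -14
Sum = 2 + 3 + (-1) + 4 + (-5) + 9 + (-14) = -2

-2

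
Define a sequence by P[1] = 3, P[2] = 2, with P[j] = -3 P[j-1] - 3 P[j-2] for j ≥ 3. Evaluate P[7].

-81

P[3] = -3(2) - 3(3) = -15
P[4] = -3(-15) - 3(2) = 39
P[5] = -3(39) - 3(-15) = -72
P[6] = -3(-72) - 3(39) = 99
P[7] = -3(99) - 3(-72) = -81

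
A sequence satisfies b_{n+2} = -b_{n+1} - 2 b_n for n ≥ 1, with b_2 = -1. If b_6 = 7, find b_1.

Let b_1 = v.
b_3 = 1 - 2v
b_4 = 1 + 2v
b_5 = -3 + 2v
b_6 = 1 - 6v
So 1 - 6v = 7, giving v = -1.

-1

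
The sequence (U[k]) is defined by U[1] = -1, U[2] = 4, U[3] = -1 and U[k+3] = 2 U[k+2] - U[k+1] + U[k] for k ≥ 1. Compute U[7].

-22

U[4] = 2·(-1) - 4 + (-1) = -7
U[5] = 2·(-7) - (-1) + 4 = -9
U[6] = 2·(-9) - (-7) + (-1) = -12
U[7] = 2·(-12) - (-9) + (-7) = -22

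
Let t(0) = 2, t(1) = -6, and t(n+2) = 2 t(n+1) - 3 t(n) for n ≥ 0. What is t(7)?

t(2) = 2*(-6) - 3*2 = -18
t(3) = 2*(-18) - 3*(-6) = -18
t(4) = 2*(-18) - 3*(-18) = 18
t(5) = 2*18 - 3*(-18) = 90
t(6) = 2*90 - 3*18 = 126
t(7) = 2*126 - 3*90 = -18

-18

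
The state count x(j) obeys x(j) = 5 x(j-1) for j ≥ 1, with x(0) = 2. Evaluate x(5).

x(1) = 5(2) = 10
x(2) = 5(10) = 50
x(3) = 5(50) = 250
x(4) = 5(250) = 1250
x(5) = 5(1250) = 6250

6250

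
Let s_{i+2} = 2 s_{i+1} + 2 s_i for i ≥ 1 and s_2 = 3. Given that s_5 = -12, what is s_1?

-5

Let s_1 = x.
s_3 = 6 + 2x
s_4 = 18 + 4x
s_5 = 48 + 12x
So 48 + 12x = -12, giving x = -5.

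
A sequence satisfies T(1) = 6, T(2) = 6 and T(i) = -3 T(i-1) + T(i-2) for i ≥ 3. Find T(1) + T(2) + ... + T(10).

41658

T(3) = -3(6) + 6 = -12
T(4) = -3(-12) + 6 = 42
T(5) = -3(42) + (-12) = -138
T(6) = -3(-138) + 42 = 456
T(7) = -3(456) + (-138) = -1506
T(8) = -3(-1506) + 456 = 4974
T(9) = -3(4974) + (-1506) = -16428
T(10) = -3(-16428) + 4974 = 54258
Sum = 6 + 6 + (-12) + 42 + (-138) + 456 + (-1506) + 4974 + (-16428) + 54258 = 41658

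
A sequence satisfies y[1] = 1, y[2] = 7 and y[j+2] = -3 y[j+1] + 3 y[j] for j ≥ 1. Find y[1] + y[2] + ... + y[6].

848

y[3] = -3·7 + 3·1 = -18
y[4] = -3·(-18) + 3·7 = 75
y[5] = -3·75 + 3·(-18) = -279
y[6] = -3·(-279) + 3·75 = 1062
Sum = 1 + 7 + (-18) + 75 + (-279) + 1062 = 848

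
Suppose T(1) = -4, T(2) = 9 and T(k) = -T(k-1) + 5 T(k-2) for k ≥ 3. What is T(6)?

589

T(3) = -9 + 5(-4) = -29
T(4) = -(-29) + 5(9) = 74
T(5) = -74 + 5(-29) = -219
T(6) = -(-219) + 5(74) = 589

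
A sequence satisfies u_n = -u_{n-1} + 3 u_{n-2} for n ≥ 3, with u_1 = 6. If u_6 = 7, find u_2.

7

Let u_2 = w.
u_3 = 18 - w
u_4 = -18 + 4w
u_5 = 72 - 7w
u_6 = -126 + 19w
So -126 + 19w = 7, giving w = 7.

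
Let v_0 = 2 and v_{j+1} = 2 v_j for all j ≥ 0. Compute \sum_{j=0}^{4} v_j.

62

v_1 = 2(2) = 4
v_2 = 2(4) = 8
v_3 = 2(8) = 16
v_4 = 2(16) = 32
Sum = 2 + 4 + 8 + 16 + 32 = 62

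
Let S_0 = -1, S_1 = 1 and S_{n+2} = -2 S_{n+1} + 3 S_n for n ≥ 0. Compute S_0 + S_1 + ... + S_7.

816

S_2 = -2(1) + 3(-1) = -5
S_3 = -2(-5) + 3(1) = 13
S_4 = -2(13) + 3(-5) = -41
S_5 = -2(-41) + 3(13) = 121
S_6 = -2(121) + 3(-41) = -365
S_7 = -2(-365) + 3(121) = 1093
Sum = (-1) + 1 + (-5) + 13 + (-41) + 121 + (-365) + 1093 = 816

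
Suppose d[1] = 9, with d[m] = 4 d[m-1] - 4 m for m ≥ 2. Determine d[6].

6040

d[2] = 4(9) - 8 = 28
d[3] = 4(28) - 12 = 100
d[4] = 4(100) - 16 = 384
d[5] = 4(384) - 20 = 1516
d[6] = 4(1516) - 24 = 6040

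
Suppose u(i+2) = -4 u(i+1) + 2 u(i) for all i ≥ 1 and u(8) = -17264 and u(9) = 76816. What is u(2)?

-2

Rearranging, u(i-2) = (u(i) + 4 u(i-1)) / 2.
u(7) = (76816 + 4*(-17264)) / 2 = 7760/2 = 3880
u(6) = (-17264 + 4*3880) / 2 = -1744/2 = -872
u(5) = (3880 + 4*(-872)) / 2 = 392/2 = 196
u(4) = (-872 + 4*196) / 2 = -88/2 = -44
u(3) = (196 + 4*(-44)) / 2 = 20/2 = 10
u(2) = (-44 + 4*10) / 2 = -4/2 = -2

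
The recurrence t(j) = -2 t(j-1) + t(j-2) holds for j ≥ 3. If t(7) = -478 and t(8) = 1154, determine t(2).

6

Rearranging, t(j-2) = t(j) + 2 t(j-1).
t(6) = 1154 + 2(-478) = 198
t(5) = -478 + 2(198) = -82
t(4) = 198 + 2(-82) = 34
t(3) = -82 + 2(34) = -14
t(2) = 34 + 2(-14) = 6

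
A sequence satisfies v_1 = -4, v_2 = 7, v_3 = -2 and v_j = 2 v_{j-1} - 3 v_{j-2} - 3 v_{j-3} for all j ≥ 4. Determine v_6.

v_4 = 2·(-2) - 3·7 - 3·(-4) = -13
v_5 = 2·(-13) - 3·(-2) - 3·7 = -41
v_6 = 2·(-41) - 3·(-13) - 3·(-2) = -37

-37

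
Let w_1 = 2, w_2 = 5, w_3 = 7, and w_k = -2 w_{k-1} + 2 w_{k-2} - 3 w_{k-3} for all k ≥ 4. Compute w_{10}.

w_4 = -2*7 + 2*5 - 3*2 = -10
w_5 = -2*(-10) + 2*7 - 3*5 = 19
w_6 = -2*19 + 2*(-10) - 3*7 = -79
w_7 = -2*(-79) + 2*19 - 3*(-10) = 226
w_8 = -2*226 + 2*(-79) - 3*19 = -667
w_9 = -2*(-667) + 2*226 - 3*(-79) = 2023
w_{10} = -2*2023 + 2*(-667) - 3*226 = -6058

-6058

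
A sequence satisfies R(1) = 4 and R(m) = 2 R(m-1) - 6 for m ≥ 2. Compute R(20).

The fixed point is -6/(1 - 2) = 6, so R(m) - 6 = 2(R(m-1) - 6).
Hence R(m) = -2·2^{m-1} + 6.
R(20) = -2·2^{19} + 6 = -2·524288 + 6 = -1048570.

-1048570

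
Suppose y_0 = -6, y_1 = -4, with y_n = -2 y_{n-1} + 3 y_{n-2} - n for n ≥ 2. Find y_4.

-58

y_2 = -2(-4) + 3(-6) - 2 = -12
y_3 = -2(-12) + 3(-4) - 3 = 9
y_4 = -2(9) + 3(-12) - 4 = -58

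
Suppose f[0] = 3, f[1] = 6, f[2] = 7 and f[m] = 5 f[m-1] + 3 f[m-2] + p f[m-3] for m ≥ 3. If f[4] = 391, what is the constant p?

f[3] = 53 + 3p
f[4] = 286 + 21p
So 286 + 21p = 391, giving p = 5.

5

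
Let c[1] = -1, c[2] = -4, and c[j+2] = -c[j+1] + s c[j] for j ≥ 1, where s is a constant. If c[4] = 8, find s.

-4

c[3] = 4 - s
c[4] = -4 - 3s
So -4 - 3s = 8, giving s = -4.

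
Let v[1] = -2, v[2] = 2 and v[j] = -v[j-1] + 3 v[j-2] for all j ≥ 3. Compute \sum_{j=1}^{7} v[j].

v[3] = -2 + 3(-2) = -8
v[4] = -(-8) + 3(2) = 14
v[5] = -14 + 3(-8) = -38
v[6] = -(-38) + 3(14) = 80
v[7] = -80 + 3(-38) = -194
Sum = (-2) + 2 + (-8) + 14 + (-38) + 80 + (-194) = -146

-146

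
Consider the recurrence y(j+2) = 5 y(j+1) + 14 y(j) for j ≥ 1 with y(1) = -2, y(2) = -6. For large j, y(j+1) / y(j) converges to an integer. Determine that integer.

7

The characteristic equation is r^2 - 5r - 14 = 0, which factors as (r - 7)(r + 2) = 0.
So the roots are 7 and -2. Since |7| > |-2| and the coefficient of 7^j is non-zero, the ratio tends to 7.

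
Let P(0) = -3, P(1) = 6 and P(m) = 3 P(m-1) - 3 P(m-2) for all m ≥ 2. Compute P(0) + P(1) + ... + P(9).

-2175

P(2) = 3·6 - 3·(-3) = 27
P(3) = 3·27 - 3·6 = 63
P(4) = 3·63 - 3·27 = 108
P(5) = 3·108 - 3·63 = 135
P(6) = 3·135 - 3·108 = 81
P(7) = 3·81 - 3·135 = -162
P(8) = 3·(-162) - 3·81 = -729
P(9) = 3·(-729) - 3·(-162) = -1701
Sum = (-3) + 6 + 27 + 63 + 108 + 135 + 81 + (-162) + (-729) + (-1701) = -2175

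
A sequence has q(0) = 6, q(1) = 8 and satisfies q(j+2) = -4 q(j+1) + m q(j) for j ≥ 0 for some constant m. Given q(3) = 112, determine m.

q(2) = -32 + 6m
q(3) = 128 - 16m
So 128 - 16m = 112, giving m = 1.

1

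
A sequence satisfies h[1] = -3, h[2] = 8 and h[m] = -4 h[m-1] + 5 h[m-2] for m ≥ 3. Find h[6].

h[3] = -4·8 + 5·(-3) = -47
h[4] = -4·(-47) + 5·8 = 228
h[5] = -4·228 + 5·(-47) = -1147
h[6] = -4·(-1147) + 5·228 = 5728

5728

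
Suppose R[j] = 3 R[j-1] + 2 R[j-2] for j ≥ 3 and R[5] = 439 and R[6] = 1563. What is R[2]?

Rearranging, R[j-2] = (R[j] - 3 R[j-1]) / 2.
R[4] = (1563 - 3·439) / 2 = 246/2 = 123
R[3] = (439 - 3·123) / 2 = 70/2 = 35
R[2] = (123 - 3·35) / 2 = 18/2 = 9

9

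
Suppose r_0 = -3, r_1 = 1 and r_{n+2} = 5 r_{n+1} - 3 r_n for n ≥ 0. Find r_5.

r_2 = 5·1 - 3·(-3) = 14
r_3 = 5·14 - 3·1 = 67
r_4 = 5·67 - 3·14 = 293
r_5 = 5·293 - 3·67 = 1264

1264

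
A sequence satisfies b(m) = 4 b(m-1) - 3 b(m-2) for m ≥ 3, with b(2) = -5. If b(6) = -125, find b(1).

-4

Let b(1) = z.
b(3) = -20 - 3z
b(4) = -65 - 12z
b(5) = -200 - 39z
b(6) = -605 - 120z
So -605 - 120z = -125, giving z = -4.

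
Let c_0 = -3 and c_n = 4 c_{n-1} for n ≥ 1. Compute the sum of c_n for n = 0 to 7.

-65535

c_1 = 4(-3) = -12
c_2 = 4(-12) = -48
c_3 = 4(-48) = -192
c_4 = 4(-192) = -768
c_5 = 4(-768) = -3072
c_6 = 4(-3072) = -12288
c_7 = 4(-12288) = -49152
Sum = (-3) + (-12) + (-48) + (-192) + (-768) + (-3072) + (-12288) + (-49152) = -65535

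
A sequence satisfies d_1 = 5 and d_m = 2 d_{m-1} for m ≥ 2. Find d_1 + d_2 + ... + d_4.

75

d_2 = 2(5) = 10
d_3 = 2(10) = 20
d_4 = 2(20) = 40
Sum = 5 + 10 + 20 + 40 = 75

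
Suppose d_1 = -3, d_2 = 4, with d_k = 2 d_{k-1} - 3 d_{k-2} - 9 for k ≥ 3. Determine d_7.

d_3 = 2(4) - 3(-3) - 9 = 8
d_4 = 2(8) - 3(4) - 9 = -5
d_5 = 2(-5) - 3(8) - 9 = -43
d_6 = 2(-43) - 3(-5) - 9 = -80
d_7 = 2(-80) - 3(-43) - 9 = -40

-40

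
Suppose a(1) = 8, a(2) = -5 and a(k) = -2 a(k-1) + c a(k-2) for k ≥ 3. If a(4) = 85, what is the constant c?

a(3) = 10 + 8c
a(4) = -20 - 21c
So -20 - 21c = 85, giving c = -5.

-5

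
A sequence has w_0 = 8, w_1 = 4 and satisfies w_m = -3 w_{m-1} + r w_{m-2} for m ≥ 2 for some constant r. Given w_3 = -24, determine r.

w_2 = -12 + 8r
w_3 = 36 - 20r
So 36 - 20r = -24, giving r = 3.

3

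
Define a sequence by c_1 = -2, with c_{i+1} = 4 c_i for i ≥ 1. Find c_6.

c_2 = 4(-2) = -8
c_3 = 4(-8) = -32
c_4 = 4(-32) = -128
c_5 = 4(-128) = -512
c_6 = 4(-512) = -2048

-2048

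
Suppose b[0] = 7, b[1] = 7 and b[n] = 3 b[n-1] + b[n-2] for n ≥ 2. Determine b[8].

b[2] = 3*7 + 7 = 28
b[3] = 3*28 + 7 = 91
b[4] = 3*91 + 28 = 301
b[5] = 3*301 + 91 = 994
b[6] = 3*994 + 301 = 3283
b[7] = 3*3283 + 994 = 10843
b[8] = 3*10843 + 3283 = 35812

35812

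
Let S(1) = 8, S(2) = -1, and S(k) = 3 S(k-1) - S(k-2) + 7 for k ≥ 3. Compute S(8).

S(3) = 3·(-1) - 8 + 7 = -4
S(4) = 3·(-4) - (-1) + 7 = -4
S(5) = 3·(-4) - (-4) + 7 = -1
S(6) = 3·(-1) - (-4) + 7 = 8
S(7) = 3·8 - (-1) + 7 = 32
S(8) = 3·32 - 8 + 7 = 95

95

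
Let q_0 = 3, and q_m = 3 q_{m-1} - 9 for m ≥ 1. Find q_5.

-360

q_1 = 3(3) - 9 = 0
q_2 = 3(0) - 9 = -9
q_3 = 3(-9) - 9 = -36
q_4 = 3(-36) - 9 = -117
q_5 = 3(-117) - 9 = -360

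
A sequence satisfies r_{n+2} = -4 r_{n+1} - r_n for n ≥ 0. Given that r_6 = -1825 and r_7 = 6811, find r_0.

5

Rearranging, r_{n-2} = -(r_n + 4 r_{n-1}).
r_5 = -(6811 + 4*(-1825)) = 489
r_4 = -(-1825 + 4*489) = -131
r_3 = -(489 + 4*(-131)) = 35
r_2 = -(-131 + 4*35) = -9
r_1 = -(35 + 4*(-9)) = 1
r_0 = -(-9 + 4*1) = 5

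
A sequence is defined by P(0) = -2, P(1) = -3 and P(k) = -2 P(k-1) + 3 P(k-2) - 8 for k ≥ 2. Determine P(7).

531

P(2) = -2·(-3) + 3·(-2) - 8 = -8
P(3) = -2·(-8) + 3·(-3) - 8 = -1
P(4) = -2·(-1) + 3·(-8) - 8 = -30
P(5) = -2·(-30) + 3·(-1) - 8 = 49
P(6) = -2·49 + 3·(-30) - 8 = -196
P(7) = -2·(-196) + 3·49 - 8 = 531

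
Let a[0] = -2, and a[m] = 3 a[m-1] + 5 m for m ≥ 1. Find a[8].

a[1] = 3(-2) + 5 = -1
a[2] = 3(-1) + 10 = 7
a[3] = 3(7) + 15 = 36
a[4] = 3(36) + 20 = 128
a[5] = 3(128) + 25 = 409
a[6] = 3(409) + 30 = 1257
a[7] = 3(1257) + 35 = 3806
a[8] = 3(3806) + 40 = 11458

11458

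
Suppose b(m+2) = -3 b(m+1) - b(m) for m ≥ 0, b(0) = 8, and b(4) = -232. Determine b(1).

Let b(1) = y.
b(2) = -8 - 3y
b(3) = 24 + 8y
b(4) = -64 - 21y
So -64 - 21y = -232, giving y = 8.

8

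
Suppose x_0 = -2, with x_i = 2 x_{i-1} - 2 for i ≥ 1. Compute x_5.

-126

x_1 = 2·(-2) - 2 = -6
x_2 = 2·(-6) - 2 = -14
x_3 = 2·(-14) - 2 = -30
x_4 = 2·(-30) - 2 = -62
x_5 = 2·(-62) - 2 = -126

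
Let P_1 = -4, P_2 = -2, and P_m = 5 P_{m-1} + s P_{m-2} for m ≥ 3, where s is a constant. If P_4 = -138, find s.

4

P_3 = -10 - 4s
P_4 = -50 - 22s
So -50 - 22s = -138, giving s = 4.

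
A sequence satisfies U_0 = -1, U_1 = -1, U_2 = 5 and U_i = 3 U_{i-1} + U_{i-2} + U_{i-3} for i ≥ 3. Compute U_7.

1681

U_3 = 3·5 + (-1) + (-1) = 13
U_4 = 3·13 + 5 + (-1) = 43
U_5 = 3·43 + 13 + 5 = 147
U_6 = 3·147 + 43 + 13 = 497
U_7 = 3·497 + 147 + 43 = 1681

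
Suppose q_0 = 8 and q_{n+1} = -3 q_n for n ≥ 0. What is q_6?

q_1 = -3*8 = -24
q_2 = -3*(-24) = 72
q_3 = -3*72 = -216
q_4 = -3*(-216) = 648
q_5 = -3*648 = -1944
q_6 = -3*(-1944) = 5832

5832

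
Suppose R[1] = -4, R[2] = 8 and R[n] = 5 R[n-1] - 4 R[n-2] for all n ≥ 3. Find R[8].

65528

R[3] = 5(8) - 4(-4) = 56
R[4] = 5(56) - 4(8) = 248
R[5] = 5(248) - 4(56) = 1016
R[6] = 5(1016) - 4(248) = 4088
R[7] = 5(4088) - 4(1016) = 16376
R[8] = 5(16376) - 4(4088) = 65528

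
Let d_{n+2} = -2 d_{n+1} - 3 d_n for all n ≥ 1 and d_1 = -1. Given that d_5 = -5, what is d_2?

-2

Let d_2 = w.
d_3 = 3 - 2w
d_4 = -6 + w
d_5 = 3 + 4w
So 3 + 4w = -5, giving w = -2.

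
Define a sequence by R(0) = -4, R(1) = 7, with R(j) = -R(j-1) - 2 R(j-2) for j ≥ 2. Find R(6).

R(2) = -7 - 2·(-4) = 1
R(3) = -1 - 2·7 = -15
R(4) = -(-15) - 2·1 = 13
R(5) = -13 - 2·(-15) = 17
R(6) = -17 - 2·13 = -43

-43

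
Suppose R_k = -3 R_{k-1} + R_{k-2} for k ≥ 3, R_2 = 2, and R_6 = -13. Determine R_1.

Let R_1 = y.
R_3 = -6 + y
R_4 = 20 - 3y
R_5 = -66 + 10y
R_6 = 218 - 33y
So 218 - 33y = -13, giving y = 7.

7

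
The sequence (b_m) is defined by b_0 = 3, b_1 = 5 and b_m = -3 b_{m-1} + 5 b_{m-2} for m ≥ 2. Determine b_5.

b_2 = -3*5 + 5*3 = 0
b_3 = -3*0 + 5*5 = 25
b_4 = -3*25 + 5*0 = -75
b_5 = -3*(-75) + 5*25 = 350

350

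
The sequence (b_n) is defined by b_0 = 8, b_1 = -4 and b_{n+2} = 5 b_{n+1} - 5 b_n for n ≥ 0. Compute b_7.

b_2 = 5*(-4) - 5*8 = -60
b_3 = 5*(-60) - 5*(-4) = -280
b_4 = 5*(-280) - 5*(-60) = -1100
b_5 = 5*(-1100) - 5*(-280) = -4100
b_6 = 5*(-4100) - 5*(-1100) = -15000
b_7 = 5*(-15000) - 5*(-4100) = -54500

-54500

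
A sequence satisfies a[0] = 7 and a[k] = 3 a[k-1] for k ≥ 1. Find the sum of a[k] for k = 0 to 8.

68887

a[1] = 3·7 = 21
a[2] = 3·21 = 63
a[3] = 3·63 = 189
a[4] = 3·189 = 567
a[5] = 3·567 = 1701
a[6] = 3·1701 = 5103
a[7] = 3·5103 = 15309
a[8] = 3·15309 = 45927
Sum = 7 + 21 + 63 + 189 + 567 + 1701 + 5103 + 15309 + 45927 = 68887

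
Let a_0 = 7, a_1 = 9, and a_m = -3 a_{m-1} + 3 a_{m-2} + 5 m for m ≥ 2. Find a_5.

a_2 = -3(9) + 3(7) + 10 = 4
a_3 = -3(4) + 3(9) + 15 = 30
a_4 = -3(30) + 3(4) + 20 = -58
a_5 = -3(-58) + 3(30) + 25 = 289

289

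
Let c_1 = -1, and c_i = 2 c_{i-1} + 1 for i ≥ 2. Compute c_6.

-1

c_2 = 2(-1) + 1 = -1
c_3 = 2(-1) + 1 = -1
c_4 = 2(-1) + 1 = -1
c_5 = 2(-1) + 1 = -1
c_6 = 2(-1) + 1 = -1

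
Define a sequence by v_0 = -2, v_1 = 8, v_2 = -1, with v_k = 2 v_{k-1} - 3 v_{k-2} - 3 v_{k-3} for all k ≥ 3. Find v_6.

v_3 = 2*(-1) - 3*8 - 3*(-2) = -20
v_4 = 2*(-20) - 3*(-1) - 3*8 = -61
v_5 = 2*(-61) - 3*(-20) - 3*(-1) = -59
v_6 = 2*(-59) - 3*(-61) - 3*(-20) = 125

125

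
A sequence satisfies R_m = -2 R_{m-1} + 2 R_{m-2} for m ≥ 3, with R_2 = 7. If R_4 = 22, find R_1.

5

Let R_1 = v.
R_3 = -14 + 2v
R_4 = 42 - 4v
So 42 - 4v = 22, giving v = 5.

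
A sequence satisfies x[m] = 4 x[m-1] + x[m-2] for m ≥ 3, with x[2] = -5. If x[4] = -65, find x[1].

5

Let x[1] = w.
x[3] = -20 + w
x[4] = -85 + 4w
So -85 + 4w = -65, giving w = 5.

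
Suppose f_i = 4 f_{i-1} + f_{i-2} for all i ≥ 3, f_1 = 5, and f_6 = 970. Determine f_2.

Let f_2 = w.
f_3 = 5 + 4w
f_4 = 20 + 17w
f_5 = 85 + 72w
f_6 = 360 + 305w
So 360 + 305w = 970, giving w = 2.

2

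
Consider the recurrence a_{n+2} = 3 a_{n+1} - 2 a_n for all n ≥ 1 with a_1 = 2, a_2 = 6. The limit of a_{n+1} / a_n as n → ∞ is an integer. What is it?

The characteristic equation is r^2 - 3r + 2 = 0, which factors as (r - 2)(r - 1) = 0.
So the roots are 2 and 1. Since |2| > |1| and the coefficient of 2^n is non-zero, the ratio tends to 2.

2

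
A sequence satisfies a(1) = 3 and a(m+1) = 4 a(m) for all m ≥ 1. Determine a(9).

a(2) = 4*3 = 12
a(3) = 4*12 = 48
a(4) = 4*48 = 192
a(5) = 4*192 = 768
a(6) = 4*768 = 3072
a(7) = 4*3072 = 12288
a(8) = 4*12288 = 49152
a(9) = 4*49152 = 196608

196608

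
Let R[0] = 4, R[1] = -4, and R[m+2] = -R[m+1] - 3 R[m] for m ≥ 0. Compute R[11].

-640

R[2] = -(-4) - 3*4 = -8
R[3] = -(-8) - 3*(-4) = 20
R[4] = -20 - 3*(-8) = 4
R[5] = -4 - 3*20 = -64
R[6] = -(-64) - 3*4 = 52
R[7] = -52 - 3*(-64) = 140
R[8] = -140 - 3*52 = -296
R[9] = -(-296) - 3*140 = -124
R[10] = -(-124) - 3*(-296) = 1012
R[11] = -1012 - 3*(-124) = -640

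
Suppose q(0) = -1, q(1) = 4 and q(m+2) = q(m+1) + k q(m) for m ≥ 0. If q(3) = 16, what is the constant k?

q(2) = 4 - k
q(3) = 4 + 3k
So 4 + 3k = 16, giving k = 4.

4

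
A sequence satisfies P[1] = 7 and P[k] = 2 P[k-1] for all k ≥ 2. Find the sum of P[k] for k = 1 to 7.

889

P[2] = 2·7 = 14
P[3] = 2·14 = 28
P[4] = 2·28 = 56
P[5] = 2·56 = 112
P[6] = 2·112 = 224
P[7] = 2·224 = 448
Sum = 7 + 14 + 28 + 56 + 112 + 224 + 448 = 889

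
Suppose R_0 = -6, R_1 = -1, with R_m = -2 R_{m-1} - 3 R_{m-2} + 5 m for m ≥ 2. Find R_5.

123

R_2 = -2*(-1) - 3*(-6) + 10 = 30
R_3 = -2*30 - 3*(-1) + 15 = -42
R_4 = -2*(-42) - 3*30 + 20 = 14
R_5 = -2*14 - 3*(-42) + 25 = 123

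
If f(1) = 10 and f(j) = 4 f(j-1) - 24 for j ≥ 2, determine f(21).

2199023255560

The fixed point is -24/(1 - 4) = 8, so f(j) - 8 = 4(f(j-1) - 8).
Hence f(j) = 2·4^{j-1} + 8.
f(21) = 2·4^{20} + 8 = 2·1099511627776 + 8 = 2199023255560.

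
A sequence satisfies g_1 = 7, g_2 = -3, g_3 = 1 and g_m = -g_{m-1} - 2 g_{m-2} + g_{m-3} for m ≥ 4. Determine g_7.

g_4 = -1 - 2·(-3) + 7 = 12
g_5 = -12 - 2·1 + (-3) = -17
g_6 = -(-17) - 2·12 + 1 = -6
g_7 = -(-6) - 2·(-17) + 12 = 52

52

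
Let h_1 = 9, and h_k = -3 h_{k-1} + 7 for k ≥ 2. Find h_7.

5287

h_2 = -3·9 + 7 = -20
h_3 = -3·(-20) + 7 = 67
h_4 = -3·67 + 7 = -194
h_5 = -3·(-194) + 7 = 589
h_6 = -3·589 + 7 = -1760
h_7 = -3·(-1760) + 7 = 5287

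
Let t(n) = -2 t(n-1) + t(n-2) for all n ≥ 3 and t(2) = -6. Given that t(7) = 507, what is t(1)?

Let t(1) = z.
t(3) = 12 + z
t(4) = -30 - 2z
t(5) = 72 + 5z
t(6) = -174 - 12z
t(7) = 420 + 29z
So 420 + 29z = 507, giving z = 3.

3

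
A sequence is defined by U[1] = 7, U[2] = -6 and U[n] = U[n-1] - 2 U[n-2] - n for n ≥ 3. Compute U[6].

U[3] = (-6) - 2(7) - 3 = -23
U[4] = (-23) - 2(-6) - 4 = -15
U[5] = (-15) - 2(-23) - 5 = 26
U[6] = 26 - 2(-15) - 6 = 50

50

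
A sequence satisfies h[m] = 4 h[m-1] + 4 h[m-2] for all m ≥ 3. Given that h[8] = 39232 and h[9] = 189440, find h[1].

8

Rearranging, h[m-2] = (h[m] - 4 h[m-1]) / 4.
h[7] = (189440 - 4·39232) / 4 = 32512/4 = 8128
h[6] = (39232 - 4·8128) / 4 = 6720/4 = 1680
h[5] = (8128 - 4·1680) / 4 = 1408/4 = 352
h[4] = (1680 - 4·352) / 4 = 272/4 = 68
h[3] = (352 - 4·68) / 4 = 80/4 = 20
h[2] = (68 - 4·20) / 4 = -12/4 = -3
h[1] = (20 - 4·(-3)) / 4 = 32/4 = 8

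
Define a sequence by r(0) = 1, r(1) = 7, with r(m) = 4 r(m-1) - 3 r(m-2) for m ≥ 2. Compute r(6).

2185

r(2) = 4(7) - 3(1) = 25
r(3) = 4(25) - 3(7) = 79
r(4) = 4(79) - 3(25) = 241
r(5) = 4(241) - 3(79) = 727
r(6) = 4(727) - 3(241) = 2185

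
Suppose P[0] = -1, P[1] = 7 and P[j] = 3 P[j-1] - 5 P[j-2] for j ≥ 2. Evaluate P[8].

674

P[2] = 3·7 - 5·(-1) = 26
P[3] = 3·26 - 5·7 = 43
P[4] = 3·43 - 5·26 = -1
P[5] = 3·(-1) - 5·43 = -218
P[6] = 3·(-218) - 5·(-1) = -649
P[7] = 3·(-649) - 5·(-218) = -857
P[8] = 3·(-857) - 5·(-649) = 674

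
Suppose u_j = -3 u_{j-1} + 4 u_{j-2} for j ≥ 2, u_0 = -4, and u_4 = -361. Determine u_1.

Let u_1 = v.
u_2 = -16 - 3v
u_3 = 48 + 13v
u_4 = -208 - 51v
So -208 - 51v = -361, giving v = 3.

3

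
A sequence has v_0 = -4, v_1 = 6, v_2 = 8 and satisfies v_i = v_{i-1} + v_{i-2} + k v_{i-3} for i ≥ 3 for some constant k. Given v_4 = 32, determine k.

5

v_3 = 14 - 4k
v_4 = 22 + 2k
So 22 + 2k = 32, giving k = 5.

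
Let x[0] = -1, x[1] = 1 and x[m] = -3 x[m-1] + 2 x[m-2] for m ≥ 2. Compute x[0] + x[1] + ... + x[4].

-49

x[2] = -3·1 + 2·(-1) = -5
x[3] = -3·(-5) + 2·1 = 17
x[4] = -3·17 + 2·(-5) = -61
Sum = (-1) + 1 + (-5) + 17 + (-61) = -49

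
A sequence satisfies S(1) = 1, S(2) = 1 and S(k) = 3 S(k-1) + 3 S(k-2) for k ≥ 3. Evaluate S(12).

S(3) = 3·1 + 3·1 = 6
S(4) = 3·6 + 3·1 = 21
S(5) = 3·21 + 3·6 = 81
S(6) = 3·81 + 3·21 = 306
S(7) = 3·306 + 3·81 = 1161
S(8) = 3·1161 + 3·306 = 4401
S(9) = 3·4401 + 3·1161 = 16686
S(10) = 3·16686 + 3·4401 = 63261
S(11) = 3·63261 + 3·16686 = 239841
S(12) = 3·239841 + 3·63261 = 909306

909306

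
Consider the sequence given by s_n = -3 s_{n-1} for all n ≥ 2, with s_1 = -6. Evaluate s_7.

s_2 = -3(-6) = 18
s_3 = -3(18) = -54
s_4 = -3(-54) = 162
s_5 = -3(162) = -486
s_6 = -3(-486) = 1458
s_7 = -3(1458) = -4374

-4374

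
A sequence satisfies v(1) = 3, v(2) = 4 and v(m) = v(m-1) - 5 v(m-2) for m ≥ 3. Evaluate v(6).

v(3) = 4 - 5·3 = -11
v(4) = (-11) - 5·4 = -31
v(5) = (-31) - 5·(-11) = 24
v(6) = 24 - 5·(-31) = 179

179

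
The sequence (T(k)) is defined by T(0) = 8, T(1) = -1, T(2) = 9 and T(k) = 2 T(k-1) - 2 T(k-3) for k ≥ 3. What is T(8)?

T(3) = 2(9) - 2(8) = 2
T(4) = 2(2) - 2(-1) = 6
T(5) = 2(6) - 2(9) = -6
T(6) = 2(-6) - 2(2) = -16
T(7) = 2(-16) - 2(6) = -44
T(8) = 2(-44) - 2(-6) = -76

-76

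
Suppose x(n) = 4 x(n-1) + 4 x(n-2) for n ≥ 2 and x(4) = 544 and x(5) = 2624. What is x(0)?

2

Rearranging, x(n-2) = (x(n) - 4 x(n-1)) / 4.
x(3) = (2624 - 4·544) / 4 = 448/4 = 112
x(2) = (544 - 4·112) / 4 = 96/4 = 24
x(1) = (112 - 4·24) / 4 = 16/4 = 4
x(0) = (24 - 4·4) / 4 = 8/4 = 2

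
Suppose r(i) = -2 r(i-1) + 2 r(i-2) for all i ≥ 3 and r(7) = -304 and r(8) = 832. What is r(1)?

2

Rearranging, r(i-2) = (r(i) + 2 r(i-1)) / 2.
r(6) = (832 + 2·(-304)) / 2 = 224/2 = 112
r(5) = (-304 + 2·112) / 2 = -80/2 = -40
r(4) = (112 + 2·(-40)) / 2 = 32/2 = 16
r(3) = (-40 + 2·16) / 2 = -8/2 = -4
r(2) = (16 + 2·(-4)) / 2 = 8/2 = 4
r(1) = (-4 + 2·4) / 2 = 4/2 = 2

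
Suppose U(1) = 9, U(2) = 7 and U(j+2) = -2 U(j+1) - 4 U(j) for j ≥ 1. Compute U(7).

U(3) = -2·7 - 4·9 = -50
U(4) = -2·(-50) - 4·7 = 72
U(5) = -2·72 - 4·(-50) = 56
U(6) = -2·56 - 4·72 = -400
U(7) = -2·(-400) - 4·56 = 576

576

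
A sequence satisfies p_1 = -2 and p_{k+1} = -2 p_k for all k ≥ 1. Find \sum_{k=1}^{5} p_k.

p_2 = -2*(-2) = 4
p_3 = -2*4 = -8
p_4 = -2*(-8) = 16
p_5 = -2*16 = -32
Sum = (-2) + 4 + (-8) + 16 + (-32) = -22

-22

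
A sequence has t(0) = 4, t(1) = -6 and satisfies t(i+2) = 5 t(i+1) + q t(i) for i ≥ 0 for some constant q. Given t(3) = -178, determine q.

-2

t(2) = -30 + 4q
t(3) = -150 + 14q
So -150 + 14q = -178, giving q = -2.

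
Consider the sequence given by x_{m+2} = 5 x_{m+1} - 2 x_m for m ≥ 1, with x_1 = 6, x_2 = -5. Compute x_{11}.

-7218817

x_3 = 5(-5) - 2(6) = -37
x_4 = 5(-37) - 2(-5) = -175
x_5 = 5(-175) - 2(-37) = -801
x_6 = 5(-801) - 2(-175) = -3655
x_7 = 5(-3655) - 2(-801) = -16673
x_8 = 5(-16673) - 2(-3655) = -76055
x_9 = 5(-76055) - 2(-16673) = -346929
x_{10} = 5(-346929) - 2(-76055) = -1582535
x_{11} = 5(-1582535) - 2(-346929) = -7218817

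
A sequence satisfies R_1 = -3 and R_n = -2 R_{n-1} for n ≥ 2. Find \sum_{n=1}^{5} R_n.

R_2 = -2(-3) = 6
R_3 = -2(6) = -12
R_4 = -2(-12) = 24
R_5 = -2(24) = -48
Sum = (-3) + 6 + (-12) + 24 + (-48) = -33

-33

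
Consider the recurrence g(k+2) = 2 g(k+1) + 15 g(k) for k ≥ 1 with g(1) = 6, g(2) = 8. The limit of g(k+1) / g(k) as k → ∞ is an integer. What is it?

5

The characteristic equation is r^2 - 2r - 15 = 0, which factors as (r - 5)(r + 3) = 0.
So the roots are 5 and -3. Since |5| > |-3| and the coefficient of 5^k is non-zero, the ratio tends to 5.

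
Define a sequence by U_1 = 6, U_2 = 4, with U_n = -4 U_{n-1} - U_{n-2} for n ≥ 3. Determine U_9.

-60922

U_3 = -4*4 - 6 = -22
U_4 = -4*(-22) - 4 = 84
U_5 = -4*84 - (-22) = -314
U_6 = -4*(-314) - 84 = 1172
U_7 = -4*1172 - (-314) = -4374
U_8 = -4*(-4374) - 1172 = 16324
U_9 = -4*16324 - (-4374) = -60922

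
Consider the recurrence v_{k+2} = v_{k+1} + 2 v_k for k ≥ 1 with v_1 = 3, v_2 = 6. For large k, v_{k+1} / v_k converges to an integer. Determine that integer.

The characteristic equation is r^2 - r - 2 = 0, which factors as (r - 2)(r + 1) = 0.
So the roots are 2 and -1. Since |2| > |-1| and the coefficient of 2^k is non-zero, the ratio tends to 2.

2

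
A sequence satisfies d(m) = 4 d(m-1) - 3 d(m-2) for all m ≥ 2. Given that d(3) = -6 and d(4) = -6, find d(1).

Rearranging, d(m-2) = (d(m) - 4 d(m-1)) / -3.
d(2) = (-6 - 4*(-6)) / -3 = 18/-3 = -6
d(1) = (-6 - 4*(-6)) / -3 = 18/-3 = -6

-6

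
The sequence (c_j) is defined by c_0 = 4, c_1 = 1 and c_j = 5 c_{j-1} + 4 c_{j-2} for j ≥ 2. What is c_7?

116429

c_2 = 5*1 + 4*4 = 21
c_3 = 5*21 + 4*1 = 109
c_4 = 5*109 + 4*21 = 629
c_5 = 5*629 + 4*109 = 3581
c_6 = 5*3581 + 4*629 = 20421
c_7 = 5*20421 + 4*3581 = 116429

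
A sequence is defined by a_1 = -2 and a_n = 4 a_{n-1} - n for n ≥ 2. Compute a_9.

-182041

a_2 = 4·(-2) - 2 = -10
a_3 = 4·(-10) - 3 = -43
a_4 = 4·(-43) - 4 = -176
a_5 = 4·(-176) - 5 = -709
a_6 = 4·(-709) - 6 = -2842
a_7 = 4·(-2842) - 7 = -11375
a_8 = 4·(-11375) - 8 = -45508
a_9 = 4·(-45508) - 9 = -182041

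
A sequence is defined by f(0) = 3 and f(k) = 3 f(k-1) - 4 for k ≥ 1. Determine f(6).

f(1) = 3(3) - 4 = 5
f(2) = 3(5) - 4 = 11
f(3) = 3(11) - 4 = 29
f(4) = 3(29) - 4 = 83
f(5) = 3(83) - 4 = 245
f(6) = 3(245) - 4 = 731

731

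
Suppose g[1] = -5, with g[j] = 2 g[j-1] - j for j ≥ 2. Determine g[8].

-1014

g[2] = 2·(-5) - 2 = -12
g[3] = 2·(-12) - 3 = -27
g[4] = 2·(-27) - 4 = -58
g[5] = 2·(-58) - 5 = -121
g[6] = 2·(-121) - 6 = -248
g[7] = 2·(-248) - 7 = -503
g[8] = 2·(-503) - 8 = -1014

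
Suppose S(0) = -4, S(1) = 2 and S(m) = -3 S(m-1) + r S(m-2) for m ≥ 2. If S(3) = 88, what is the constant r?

5

S(2) = -6 - 4r
S(3) = 18 + 14r
So 18 + 14r = 88, giving r = 5.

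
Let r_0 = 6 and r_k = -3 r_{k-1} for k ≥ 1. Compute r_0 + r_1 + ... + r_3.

-120

r_1 = -3·6 = -18
r_2 = -3·(-18) = 54
r_3 = -3·54 = -162
Sum = 6 + (-18) + 54 + (-162) = -120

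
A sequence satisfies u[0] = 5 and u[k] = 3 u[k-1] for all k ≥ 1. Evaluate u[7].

u[1] = 3*5 = 15
u[2] = 3*15 = 45
u[3] = 3*45 = 135
u[4] = 3*135 = 405
u[5] = 3*405 = 1215
u[6] = 3*1215 = 3645
u[7] = 3*3645 = 10935

10935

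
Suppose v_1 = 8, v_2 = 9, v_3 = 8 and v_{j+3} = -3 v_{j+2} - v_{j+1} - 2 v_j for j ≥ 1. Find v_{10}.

-23517

v_4 = -3(8) - 9 - 2(8) = -49
v_5 = -3(-49) - 8 - 2(9) = 121
v_6 = -3(121) - (-49) - 2(8) = -330
v_7 = -3(-330) - 121 - 2(-49) = 967
v_8 = -3(967) - (-330) - 2(121) = -2813
v_9 = -3(-2813) - 967 - 2(-330) = 8132
v_{10} = -3(8132) - (-2813) - 2(967) = -23517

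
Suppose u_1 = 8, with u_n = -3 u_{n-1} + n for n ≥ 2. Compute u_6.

u_2 = -3·8 + 2 = -22
u_3 = -3·(-22) + 3 = 69
u_4 = -3·69 + 4 = -203
u_5 = -3·(-203) + 5 = 614
u_6 = -3·614 + 6 = -1836

-1836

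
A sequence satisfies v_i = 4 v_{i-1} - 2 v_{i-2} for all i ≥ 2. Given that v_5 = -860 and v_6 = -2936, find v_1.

Rearranging, v_{i-2} = (v_i - 4 v_{i-1}) / -2.
v_4 = (-2936 - 4*(-860)) / -2 = 504/-2 = -252
v_3 = (-860 - 4*(-252)) / -2 = 148/-2 = -74
v_2 = (-252 - 4*(-74)) / -2 = 44/-2 = -22
v_1 = (-74 - 4*(-22)) / -2 = 14/-2 = -7

-7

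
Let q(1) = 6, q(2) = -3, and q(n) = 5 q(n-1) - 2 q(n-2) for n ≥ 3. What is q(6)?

-2697

q(3) = 5·(-3) - 2·6 = -27
q(4) = 5·(-27) - 2·(-3) = -129
q(5) = 5·(-129) - 2·(-27) = -591
q(6) = 5·(-591) - 2·(-129) = -2697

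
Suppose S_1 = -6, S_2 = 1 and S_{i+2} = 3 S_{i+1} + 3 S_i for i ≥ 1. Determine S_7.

S_3 = 3*1 + 3*(-6) = -15
S_4 = 3*(-15) + 3*1 = -42
S_5 = 3*(-42) + 3*(-15) = -171
S_6 = 3*(-171) + 3*(-42) = -639
S_7 = 3*(-639) + 3*(-171) = -2430

-2430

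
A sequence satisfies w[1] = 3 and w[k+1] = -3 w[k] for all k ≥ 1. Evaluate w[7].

2187

w[2] = -3·3 = -9
w[3] = -3·(-9) = 27
w[4] = -3·27 = -81
w[5] = -3·(-81) = 243
w[6] = -3·243 = -729
w[7] = -3·(-729) = 2187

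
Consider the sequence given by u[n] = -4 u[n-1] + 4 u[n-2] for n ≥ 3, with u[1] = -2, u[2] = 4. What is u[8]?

u[3] = -4(4) + 4(-2) = -24
u[4] = -4(-24) + 4(4) = 112
u[5] = -4(112) + 4(-24) = -544
u[6] = -4(-544) + 4(112) = 2624
u[7] = -4(2624) + 4(-544) = -12672
u[8] = -4(-12672) + 4(2624) = 61184

61184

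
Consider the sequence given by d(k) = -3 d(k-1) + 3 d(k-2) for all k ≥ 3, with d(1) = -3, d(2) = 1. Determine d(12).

d(3) = -3(1) + 3(-3) = -12
d(4) = -3(-12) + 3(1) = 39
d(5) = -3(39) + 3(-12) = -153
d(6) = -3(-153) + 3(39) = 576
d(7) = -3(576) + 3(-153) = -2187
d(8) = -3(-2187) + 3(576) = 8289
d(9) = -3(8289) + 3(-2187) = -31428
d(10) = -3(-31428) + 3(8289) = 119151
d(11) = -3(119151) + 3(-31428) = -451737
d(12) = -3(-451737) + 3(119151) = 1712664

1712664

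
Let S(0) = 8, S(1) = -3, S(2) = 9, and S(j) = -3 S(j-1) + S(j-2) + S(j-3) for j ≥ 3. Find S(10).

78645

S(3) = -3(9) + (-3) + 8 = -22
S(4) = -3(-22) + 9 + (-3) = 72
S(5) = -3(72) + (-22) + 9 = -229
S(6) = -3(-229) + 72 + (-22) = 737
S(7) = -3(737) + (-229) + 72 = -2368
S(8) = -3(-2368) + 737 + (-229) = 7612
S(9) = -3(7612) + (-2368) + 737 = -24467
S(10) = -3(-24467) + 7612 + (-2368) = 78645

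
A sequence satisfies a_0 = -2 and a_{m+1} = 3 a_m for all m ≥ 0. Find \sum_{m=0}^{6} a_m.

-2186

a_1 = 3*(-2) = -6
a_2 = 3*(-6) = -18
a_3 = 3*(-18) = -54
a_4 = 3*(-54) = -162
a_5 = 3*(-162) = -486
a_6 = 3*(-486) = -1458
Sum = (-2) + (-6) + (-18) + (-54) + (-162) + (-486) + (-1458) = -2186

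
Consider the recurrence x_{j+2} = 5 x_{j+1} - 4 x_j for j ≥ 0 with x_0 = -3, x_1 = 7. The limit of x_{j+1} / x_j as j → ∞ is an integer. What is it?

4

The characteristic equation is r^2 - 5r + 4 = 0, which factors as (r - 4)(r - 1) = 0.
So the roots are 4 and 1. Since |4| > |1| and the coefficient of 4^j is non-zero, the ratio tends to 4.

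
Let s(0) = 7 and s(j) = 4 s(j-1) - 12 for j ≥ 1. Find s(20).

The fixed point is -12/(1 - 4) = 4, so s(j) - 4 = 4(s(j-1) - 4).
Hence s(j) = 3·4^j + 4.
s(20) = 3·4^{20} + 4 = 3·1099511627776 + 4 = 3298534883332.

3298534883332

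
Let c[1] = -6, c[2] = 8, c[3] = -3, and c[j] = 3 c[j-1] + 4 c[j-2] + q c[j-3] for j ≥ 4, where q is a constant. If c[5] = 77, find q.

-2

c[4] = 23 - 6q
c[5] = 57 - 10q
So 57 - 10q = 77, giving q = -2.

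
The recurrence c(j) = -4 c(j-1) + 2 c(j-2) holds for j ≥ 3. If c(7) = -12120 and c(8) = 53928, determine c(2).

Rearranging, c(j-2) = (c(j) + 4 c(j-1)) / 2.
c(6) = (53928 + 4·(-12120)) / 2 = 5448/2 = 2724
c(5) = (-12120 + 4·2724) / 2 = -1224/2 = -612
c(4) = (2724 + 4·(-612)) / 2 = 276/2 = 138
c(3) = (-612 + 4·138) / 2 = -60/2 = -30
c(2) = (138 + 4·(-30)) / 2 = 18/2 = 9

9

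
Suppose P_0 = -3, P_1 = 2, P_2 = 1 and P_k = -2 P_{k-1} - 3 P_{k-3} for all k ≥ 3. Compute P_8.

-611

P_3 = -2(1) - 3(-3) = 7
P_4 = -2(7) - 3(2) = -20
P_5 = -2(-20) - 3(1) = 37
P_6 = -2(37) - 3(7) = -95
P_7 = -2(-95) - 3(-20) = 250
P_8 = -2(250) - 3(37) = -611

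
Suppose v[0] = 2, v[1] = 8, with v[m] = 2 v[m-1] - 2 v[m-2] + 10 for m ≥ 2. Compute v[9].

v[2] = 2·8 - 2·2 + 10 = 22
v[3] = 2·22 - 2·8 + 10 = 38
v[4] = 2·38 - 2·22 + 10 = 42
v[5] = 2·42 - 2·38 + 10 = 18
v[6] = 2·18 - 2·42 + 10 = -38
v[7] = 2·(-38) - 2·18 + 10 = -102
v[8] = 2·(-102) - 2·(-38) + 10 = -118
v[9] = 2·(-118) - 2·(-102) + 10 = -22

-22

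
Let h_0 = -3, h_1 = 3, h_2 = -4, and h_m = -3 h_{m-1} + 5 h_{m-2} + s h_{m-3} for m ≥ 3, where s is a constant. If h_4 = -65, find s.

h_3 = 27 - 3s
h_4 = -101 + 12s
So -101 + 12s = -65, giving s = 3.

3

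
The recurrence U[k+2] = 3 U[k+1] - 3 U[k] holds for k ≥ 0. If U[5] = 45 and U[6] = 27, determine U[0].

Rearranging, U[k-2] = (U[k] - 3 U[k-1]) / -3.
U[4] = (27 - 3*45) / -3 = -108/-3 = 36
U[3] = (45 - 3*36) / -3 = -63/-3 = 21
U[2] = (36 - 3*21) / -3 = -27/-3 = 9
U[1] = (21 - 3*9) / -3 = -6/-3 = 2
U[0] = (9 - 3*2) / -3 = 3/-3 = -1

-1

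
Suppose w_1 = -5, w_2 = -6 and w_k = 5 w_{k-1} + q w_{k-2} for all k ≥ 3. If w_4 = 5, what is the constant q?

w_3 = -30 - 5q
w_4 = -150 - 31q
So -150 - 31q = 5, giving q = -5.

-5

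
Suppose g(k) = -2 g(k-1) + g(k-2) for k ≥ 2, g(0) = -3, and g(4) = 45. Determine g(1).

-5

Let g(1) = v.
g(2) = -3 - 2v
g(3) = 6 + 5v
g(4) = -15 - 12v
So -15 - 12v = 45, giving v = -5.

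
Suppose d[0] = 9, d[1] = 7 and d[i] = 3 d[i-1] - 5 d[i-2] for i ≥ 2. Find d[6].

801

d[2] = 3*7 - 5*9 = -24
d[3] = 3*(-24) - 5*7 = -107
d[4] = 3*(-107) - 5*(-24) = -201
d[5] = 3*(-201) - 5*(-107) = -68
d[6] = 3*(-68) - 5*(-201) = 801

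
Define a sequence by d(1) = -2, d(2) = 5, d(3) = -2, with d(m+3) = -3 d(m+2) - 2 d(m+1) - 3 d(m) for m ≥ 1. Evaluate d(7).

-131

d(4) = -3·(-2) - 2·5 - 3·(-2) = 2
d(5) = -3·2 - 2·(-2) - 3·5 = -17
d(6) = -3·(-17) - 2·2 - 3·(-2) = 53
d(7) = -3·53 - 2·(-17) - 3·2 = -131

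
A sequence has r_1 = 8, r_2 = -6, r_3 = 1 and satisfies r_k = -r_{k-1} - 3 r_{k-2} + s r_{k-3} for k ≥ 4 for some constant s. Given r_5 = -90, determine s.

r_4 = 17 + 8s
r_5 = -20 - 14s
So -20 - 14s = -90, giving s = 5.

5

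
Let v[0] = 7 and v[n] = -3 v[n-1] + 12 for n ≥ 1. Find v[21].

The fixed point is 12/(1 + 3) = 3, so v[n] - 3 = -3(v[n-1] - 3).
Hence v[n] = 4·(-3)^n + 3.
v[21] = 4·(-3)^{21} + 3 = 4·-10460353203 + 3 = -41841412809.

-41841412809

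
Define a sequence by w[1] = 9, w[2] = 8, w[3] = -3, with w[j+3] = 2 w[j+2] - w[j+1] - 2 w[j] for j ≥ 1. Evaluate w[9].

w[4] = 2*(-3) - 8 - 2*9 = -32
w[5] = 2*(-32) - (-3) - 2*8 = -77
w[6] = 2*(-77) - (-32) - 2*(-3) = -116
w[7] = 2*(-116) - (-77) - 2*(-32) = -91
w[8] = 2*(-91) - (-116) - 2*(-77) = 88
w[9] = 2*88 - (-91) - 2*(-116) = 499

499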